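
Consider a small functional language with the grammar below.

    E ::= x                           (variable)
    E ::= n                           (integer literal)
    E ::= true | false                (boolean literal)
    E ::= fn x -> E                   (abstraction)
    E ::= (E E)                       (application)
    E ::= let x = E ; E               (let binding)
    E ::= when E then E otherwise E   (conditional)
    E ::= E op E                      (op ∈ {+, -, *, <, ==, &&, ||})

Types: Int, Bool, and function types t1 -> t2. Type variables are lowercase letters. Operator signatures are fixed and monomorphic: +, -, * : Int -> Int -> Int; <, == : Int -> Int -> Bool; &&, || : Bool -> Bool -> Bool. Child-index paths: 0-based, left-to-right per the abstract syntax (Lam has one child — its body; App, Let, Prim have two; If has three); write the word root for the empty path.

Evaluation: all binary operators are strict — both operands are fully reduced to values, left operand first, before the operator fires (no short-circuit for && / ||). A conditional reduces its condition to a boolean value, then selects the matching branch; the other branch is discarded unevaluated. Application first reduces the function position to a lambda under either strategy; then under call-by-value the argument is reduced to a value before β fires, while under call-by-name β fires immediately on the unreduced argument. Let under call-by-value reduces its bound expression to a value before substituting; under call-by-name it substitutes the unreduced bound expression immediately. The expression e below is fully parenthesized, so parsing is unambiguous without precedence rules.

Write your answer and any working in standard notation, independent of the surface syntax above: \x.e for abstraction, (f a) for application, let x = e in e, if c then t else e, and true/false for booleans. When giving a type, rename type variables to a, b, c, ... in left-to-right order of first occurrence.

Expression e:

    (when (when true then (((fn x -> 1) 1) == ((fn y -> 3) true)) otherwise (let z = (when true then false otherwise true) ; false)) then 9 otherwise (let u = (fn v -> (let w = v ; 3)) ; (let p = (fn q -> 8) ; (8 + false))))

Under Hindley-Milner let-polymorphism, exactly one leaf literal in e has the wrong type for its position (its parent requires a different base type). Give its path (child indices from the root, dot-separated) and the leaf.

Trace:
  unify Bool ~ Bool
\x._ : a -> Int
  unify a -> Int ~ Int -> b
  unify a ~ Int
  unify Int ~ b
_ _ : Int
  unify Int ~ Int
\y._ : c -> Int
  unify c -> Int ~ Bool -> d
  unify c ~ Bool
  unify Int ~ d
_ _ : Int
  unify Int ~ Int
  unify Bool ~ Bool
  unify Bool ~ Bool
let z : Bool
  unify Bool ~ Bool
  unify Bool ~ Bool
v : e
let w : e
\v._ : e -> Int
let u : forall. e -> Int
\q._ : f -> Int
let p : forall. f -> Int
  unify Int ~ Int
  unify Bool ~ Int
  FAIL: mismatch Bool ~ Int

Answer: 2.1.1.1 : false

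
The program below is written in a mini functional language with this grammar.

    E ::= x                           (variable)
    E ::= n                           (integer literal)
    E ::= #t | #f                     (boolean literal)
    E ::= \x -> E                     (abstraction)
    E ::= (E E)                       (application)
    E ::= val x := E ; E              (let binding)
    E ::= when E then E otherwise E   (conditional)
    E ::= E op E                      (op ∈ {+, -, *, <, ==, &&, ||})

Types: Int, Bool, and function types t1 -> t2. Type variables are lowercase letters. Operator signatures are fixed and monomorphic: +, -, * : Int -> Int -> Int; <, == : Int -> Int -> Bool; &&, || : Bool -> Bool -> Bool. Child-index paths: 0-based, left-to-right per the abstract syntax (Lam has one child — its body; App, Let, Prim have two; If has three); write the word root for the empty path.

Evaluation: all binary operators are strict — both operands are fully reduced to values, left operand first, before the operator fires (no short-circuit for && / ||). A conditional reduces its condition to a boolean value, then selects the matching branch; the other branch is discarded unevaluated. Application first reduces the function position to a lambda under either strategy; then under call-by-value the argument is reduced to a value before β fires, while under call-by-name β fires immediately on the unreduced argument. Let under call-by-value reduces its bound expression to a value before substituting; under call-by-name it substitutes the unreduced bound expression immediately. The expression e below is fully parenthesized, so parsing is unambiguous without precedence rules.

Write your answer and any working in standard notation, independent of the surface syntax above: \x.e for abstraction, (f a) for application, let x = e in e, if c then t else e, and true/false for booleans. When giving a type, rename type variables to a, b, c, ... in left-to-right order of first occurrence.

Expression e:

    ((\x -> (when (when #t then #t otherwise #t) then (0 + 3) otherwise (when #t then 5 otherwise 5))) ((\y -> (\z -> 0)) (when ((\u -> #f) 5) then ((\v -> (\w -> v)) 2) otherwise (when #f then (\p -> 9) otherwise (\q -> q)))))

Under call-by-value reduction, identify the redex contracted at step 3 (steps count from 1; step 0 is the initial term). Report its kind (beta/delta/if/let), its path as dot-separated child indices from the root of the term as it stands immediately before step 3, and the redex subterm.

Answer: if at 1.1 : (if false then (\p.9) else (\q.q))

Trace:
step 0: ((\x.(if (if true then true else true) then (0 + 3) else (if true then 5 else 5))) ((\y.(\z.0)) (if ((\u.false) 5) then ((\v.(\w.v)) 2) else (if false then (\p.9) else (\q.q)))))
step 1: [beta@1.1.0] ((\x.(if (if true then true else true) then (0 + 3) else (if true then 5 else 5))) ((\y.(\z.0)) (if false then ((\v.(\w.v)) 2) else (if false then (\p.9) else (\q.q)))))
step 2: [if@1.1] ((\x.(if (if true then true else true) then (0 + 3) else (if true then 5 else 5))) ((\y.(\z.0)) (if false then (\p.9) else (\q.q))))
step 3: [if@1.1] ((\x.(if (if true then true else true) then (0 + 3) else (if true then 5 else 5))) ((\y.(\z.0)) (\q.q)))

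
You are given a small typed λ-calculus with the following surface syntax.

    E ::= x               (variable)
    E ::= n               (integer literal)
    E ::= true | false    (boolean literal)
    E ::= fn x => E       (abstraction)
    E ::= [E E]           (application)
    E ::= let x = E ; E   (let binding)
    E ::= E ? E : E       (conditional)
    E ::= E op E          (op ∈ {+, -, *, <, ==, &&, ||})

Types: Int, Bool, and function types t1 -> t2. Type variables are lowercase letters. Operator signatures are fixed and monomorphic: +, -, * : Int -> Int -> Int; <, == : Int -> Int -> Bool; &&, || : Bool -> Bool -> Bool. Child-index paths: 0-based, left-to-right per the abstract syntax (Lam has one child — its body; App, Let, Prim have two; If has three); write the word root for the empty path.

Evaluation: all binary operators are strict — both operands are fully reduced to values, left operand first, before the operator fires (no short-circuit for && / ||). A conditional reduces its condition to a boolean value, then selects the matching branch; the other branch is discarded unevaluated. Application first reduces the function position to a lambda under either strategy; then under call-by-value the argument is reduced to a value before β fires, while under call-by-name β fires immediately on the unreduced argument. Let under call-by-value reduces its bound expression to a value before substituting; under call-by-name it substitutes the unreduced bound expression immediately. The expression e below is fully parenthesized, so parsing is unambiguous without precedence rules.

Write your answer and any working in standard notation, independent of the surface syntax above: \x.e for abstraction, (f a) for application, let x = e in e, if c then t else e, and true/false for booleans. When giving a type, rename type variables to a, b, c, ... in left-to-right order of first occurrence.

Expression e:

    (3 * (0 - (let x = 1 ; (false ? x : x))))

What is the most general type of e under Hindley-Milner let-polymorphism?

Answer: Int

Derivation:
  unify Int ~ Int
  unify Int ~ Int
let x : Int
  unify Bool ~ Bool
x : Int
x : Int
  unify Int ~ Int
  unify Int ~ Int
  unify Int ~ Int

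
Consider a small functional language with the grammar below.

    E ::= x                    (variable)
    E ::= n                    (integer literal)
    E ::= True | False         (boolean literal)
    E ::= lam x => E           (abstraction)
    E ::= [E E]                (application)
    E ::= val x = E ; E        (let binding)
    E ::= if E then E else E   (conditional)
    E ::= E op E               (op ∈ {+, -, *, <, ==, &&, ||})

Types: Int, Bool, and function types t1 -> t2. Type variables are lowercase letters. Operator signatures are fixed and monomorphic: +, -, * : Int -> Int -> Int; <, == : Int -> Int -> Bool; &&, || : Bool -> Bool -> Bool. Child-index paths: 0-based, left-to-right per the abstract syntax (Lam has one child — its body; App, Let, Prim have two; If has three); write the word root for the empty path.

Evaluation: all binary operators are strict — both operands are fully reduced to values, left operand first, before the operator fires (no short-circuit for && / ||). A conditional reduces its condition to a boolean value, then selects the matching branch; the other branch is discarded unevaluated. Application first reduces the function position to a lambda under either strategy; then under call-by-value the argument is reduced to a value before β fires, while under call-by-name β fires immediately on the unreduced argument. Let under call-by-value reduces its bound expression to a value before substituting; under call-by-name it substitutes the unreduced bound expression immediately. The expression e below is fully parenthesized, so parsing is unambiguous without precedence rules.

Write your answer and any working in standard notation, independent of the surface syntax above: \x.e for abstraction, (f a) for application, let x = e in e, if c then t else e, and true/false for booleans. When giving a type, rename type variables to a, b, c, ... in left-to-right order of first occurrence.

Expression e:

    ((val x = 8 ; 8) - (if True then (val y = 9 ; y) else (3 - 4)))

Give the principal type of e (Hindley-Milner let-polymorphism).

Answer: Int

Working:
let x : Int
  unify Int ~ Int
  unify Bool ~ Bool
let y : Int
y : Int
  unify Int ~ Int
  unify Int ~ Int
  unify Int ~ Int
  unify Int ~ Int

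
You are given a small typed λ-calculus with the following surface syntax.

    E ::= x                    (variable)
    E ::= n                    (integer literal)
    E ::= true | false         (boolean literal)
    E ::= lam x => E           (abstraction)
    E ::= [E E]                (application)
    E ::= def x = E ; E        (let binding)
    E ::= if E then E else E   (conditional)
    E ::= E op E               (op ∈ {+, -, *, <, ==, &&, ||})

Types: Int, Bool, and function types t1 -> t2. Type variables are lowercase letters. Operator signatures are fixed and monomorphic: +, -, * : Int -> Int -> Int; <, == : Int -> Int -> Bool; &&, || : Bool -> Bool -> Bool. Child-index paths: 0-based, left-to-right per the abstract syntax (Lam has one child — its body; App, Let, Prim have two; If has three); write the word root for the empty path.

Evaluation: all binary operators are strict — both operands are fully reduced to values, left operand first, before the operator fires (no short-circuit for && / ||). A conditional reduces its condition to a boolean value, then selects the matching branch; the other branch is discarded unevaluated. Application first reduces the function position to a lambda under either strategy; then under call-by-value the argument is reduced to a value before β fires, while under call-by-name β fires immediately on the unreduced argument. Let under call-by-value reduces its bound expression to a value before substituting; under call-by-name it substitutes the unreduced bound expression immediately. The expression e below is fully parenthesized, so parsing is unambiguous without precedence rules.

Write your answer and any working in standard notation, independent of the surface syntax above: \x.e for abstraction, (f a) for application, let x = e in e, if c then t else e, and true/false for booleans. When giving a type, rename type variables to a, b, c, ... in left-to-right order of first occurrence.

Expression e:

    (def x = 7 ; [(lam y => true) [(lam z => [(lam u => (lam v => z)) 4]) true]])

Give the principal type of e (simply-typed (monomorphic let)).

Trace:
let x : Int
\y._ : a -> Bool
z : b
\v._ : d -> b
\u._ : c -> d -> b
  unify c -> d -> b ~ Int -> e
  unify c ~ Int
  unify d -> b ~ e
_ _ : d -> b
\z._ : b -> d -> b
  unify b -> d -> b ~ Bool -> f
  unify b ~ Bool
  unify d -> Bool ~ f
_ _ : d -> Bool
  unify a -> Bool ~ (d -> Bool) -> g
  unify a ~ d -> Bool
  unify Bool ~ g
_ _ : Bool

Answer: Bool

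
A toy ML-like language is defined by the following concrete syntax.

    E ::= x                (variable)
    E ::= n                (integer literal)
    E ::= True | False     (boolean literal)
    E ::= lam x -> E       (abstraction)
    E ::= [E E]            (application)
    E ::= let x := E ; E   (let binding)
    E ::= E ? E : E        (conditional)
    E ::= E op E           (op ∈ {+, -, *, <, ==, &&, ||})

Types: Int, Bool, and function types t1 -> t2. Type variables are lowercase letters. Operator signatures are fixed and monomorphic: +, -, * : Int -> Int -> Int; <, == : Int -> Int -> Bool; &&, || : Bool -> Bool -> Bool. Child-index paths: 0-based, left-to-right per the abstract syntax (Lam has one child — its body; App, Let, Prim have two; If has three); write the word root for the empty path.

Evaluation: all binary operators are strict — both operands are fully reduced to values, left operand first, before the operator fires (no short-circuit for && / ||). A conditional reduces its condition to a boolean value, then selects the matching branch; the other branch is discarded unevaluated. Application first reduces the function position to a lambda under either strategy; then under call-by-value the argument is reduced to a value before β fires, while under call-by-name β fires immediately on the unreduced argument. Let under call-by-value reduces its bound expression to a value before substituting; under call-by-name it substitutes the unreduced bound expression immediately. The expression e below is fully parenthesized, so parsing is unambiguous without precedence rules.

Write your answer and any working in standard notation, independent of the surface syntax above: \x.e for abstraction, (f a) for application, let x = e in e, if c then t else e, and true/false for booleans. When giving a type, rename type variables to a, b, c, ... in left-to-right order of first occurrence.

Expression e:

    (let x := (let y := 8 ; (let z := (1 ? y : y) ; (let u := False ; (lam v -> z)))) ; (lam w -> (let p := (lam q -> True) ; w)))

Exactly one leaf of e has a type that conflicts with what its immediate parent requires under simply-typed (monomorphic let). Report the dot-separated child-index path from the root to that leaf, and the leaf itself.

Trace:
let y : Int
  unify Int ~ Bool
  FAIL: mismatch Int ~ Bool

Answer: 0.1.0.0 : 1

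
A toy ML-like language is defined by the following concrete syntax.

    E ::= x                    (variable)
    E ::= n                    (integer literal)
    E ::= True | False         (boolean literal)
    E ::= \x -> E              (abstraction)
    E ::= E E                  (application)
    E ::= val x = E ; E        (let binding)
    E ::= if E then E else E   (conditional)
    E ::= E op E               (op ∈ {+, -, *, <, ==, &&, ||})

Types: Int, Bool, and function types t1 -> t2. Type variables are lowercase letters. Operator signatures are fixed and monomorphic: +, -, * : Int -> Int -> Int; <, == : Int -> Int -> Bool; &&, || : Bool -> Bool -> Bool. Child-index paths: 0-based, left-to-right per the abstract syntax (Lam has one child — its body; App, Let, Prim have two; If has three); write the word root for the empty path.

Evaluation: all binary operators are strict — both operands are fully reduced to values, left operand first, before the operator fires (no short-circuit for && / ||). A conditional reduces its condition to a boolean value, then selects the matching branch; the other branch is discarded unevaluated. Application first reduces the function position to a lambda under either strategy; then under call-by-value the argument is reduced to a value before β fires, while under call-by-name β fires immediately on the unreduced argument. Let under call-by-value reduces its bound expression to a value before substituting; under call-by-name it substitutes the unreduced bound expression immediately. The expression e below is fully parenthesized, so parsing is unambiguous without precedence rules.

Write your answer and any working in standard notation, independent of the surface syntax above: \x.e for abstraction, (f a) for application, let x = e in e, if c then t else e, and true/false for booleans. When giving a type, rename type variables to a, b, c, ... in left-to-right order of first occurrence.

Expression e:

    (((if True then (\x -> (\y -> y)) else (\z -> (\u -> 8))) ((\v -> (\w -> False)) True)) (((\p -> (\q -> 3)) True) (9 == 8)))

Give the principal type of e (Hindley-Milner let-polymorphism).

Trace:
  unify Bool ~ Bool
y : b
\y._ : b -> b
\x._ : a -> b -> b
\u._ : d -> Int
\z._ : c -> d -> Int
  unify a -> b -> b ~ c -> d -> Int
  unify a ~ c
  unify b -> b ~ d -> Int
  unify b ~ d
  unify d ~ Int
\w._ : f -> Bool
\v._ : e -> f -> Bool
  unify e -> f -> Bool ~ Bool -> g
  unify e ~ Bool
  unify f -> Bool ~ g
_ _ : f -> Bool
  unify c -> Int -> Int ~ (f -> Bool) -> h
  unify c ~ f -> Bool
  unify Int -> Int ~ h
_ _ : Int -> Int
\q._ : j -> Int
\p._ : i -> j -> Int
  unify i -> j -> Int ~ Bool -> k
  unify i ~ Bool
  unify j -> Int ~ k
_ _ : j -> Int
  unify Int ~ Int
  unify Int ~ Int
  unify j -> Int ~ Bool -> l
  unify j ~ Bool
  unify Int ~ l
_ _ : Int
  unify Int -> Int ~ Int -> m
  unify Int ~ Int
  unify Int ~ m
_ _ : Int

Answer: Int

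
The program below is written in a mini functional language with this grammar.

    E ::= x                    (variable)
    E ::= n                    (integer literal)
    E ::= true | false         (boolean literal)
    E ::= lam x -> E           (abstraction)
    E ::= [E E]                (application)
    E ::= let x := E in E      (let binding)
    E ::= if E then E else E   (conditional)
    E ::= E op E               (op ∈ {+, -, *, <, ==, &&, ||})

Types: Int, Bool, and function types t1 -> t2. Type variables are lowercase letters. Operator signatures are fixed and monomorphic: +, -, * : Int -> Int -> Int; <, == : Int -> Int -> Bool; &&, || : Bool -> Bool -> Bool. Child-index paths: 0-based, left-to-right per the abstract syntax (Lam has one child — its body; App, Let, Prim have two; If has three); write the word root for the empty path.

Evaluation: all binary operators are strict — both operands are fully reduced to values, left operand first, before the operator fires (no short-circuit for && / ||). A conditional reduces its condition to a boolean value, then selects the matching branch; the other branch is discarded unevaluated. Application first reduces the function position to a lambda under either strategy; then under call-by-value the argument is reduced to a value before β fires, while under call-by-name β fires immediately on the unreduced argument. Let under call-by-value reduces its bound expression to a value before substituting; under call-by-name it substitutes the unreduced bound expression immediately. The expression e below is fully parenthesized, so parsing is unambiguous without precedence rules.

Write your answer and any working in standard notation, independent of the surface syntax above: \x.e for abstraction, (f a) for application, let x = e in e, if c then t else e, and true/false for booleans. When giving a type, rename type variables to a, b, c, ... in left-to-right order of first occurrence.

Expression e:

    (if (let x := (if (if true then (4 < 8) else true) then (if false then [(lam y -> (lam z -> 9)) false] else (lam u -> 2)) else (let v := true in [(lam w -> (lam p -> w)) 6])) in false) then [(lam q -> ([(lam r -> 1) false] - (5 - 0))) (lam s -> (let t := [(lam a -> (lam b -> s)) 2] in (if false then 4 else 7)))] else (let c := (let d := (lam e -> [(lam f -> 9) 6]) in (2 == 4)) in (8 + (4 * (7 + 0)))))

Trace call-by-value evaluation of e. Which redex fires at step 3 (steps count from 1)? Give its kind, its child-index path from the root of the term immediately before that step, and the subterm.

Answer: if at 0.0 : (if true then (if false then ((\y.(\z.9)) false) else (\u.2)) else (let v = true in ((\w.(\p.w)) 6)))

Working:
step 0: (if (let x = (if (if true then (4 < 8) else true) then (if false then ((\y.(\z.9)) false) else (\u.2)) else (let v = true in ((\w.(\p.w)) 6))) in false) then ((\q.(((\r.1) false) - (5 - 0))) (\s.(let t = ((\a.(\b.s)) 2) in (if false then 4 else 7)))) else (let c = (let d = (\e.((\f.9) 6)) in (2 == 4)) in (8 + (4 * (7 + 0)))))
step 1: [if@0.0.0] (if (let x = (if (4 < 8) then (if false then ((\y.(\z.9)) false) else (\u.2)) else (let v = true in ((\w.(\p.w)) 6))) in false) then ((\q.(((\r.1) false) - (5 - 0))) (\s.(let t = ((\a.(\b.s)) 2) in (if false then 4 else 7)))) else (let c = (let d = (\e.((\f.9) 6)) in (2 == 4)) in (8 + (4 * (7 + 0)))))
step 2: [delta@0.0.0] (if (let x = (if true then (if false then ((\y.(\z.9)) false) else (\u.2)) else (let v = true in ((\w.(\p.w)) 6))) in false) then ((\q.(((\r.1) false) - (5 - 0))) (\s.(let t = ((\a.(\b.s)) 2) in (if false then 4 else 7)))) else (let c = (let d = (\e.((\f.9) 6)) in (2 == 4)) in (8 + (4 * (7 + 0)))))
step 3: [if@0.0] (if (let x = (if false then ((\y.(\z.9)) false) else (\u.2)) in false) then ((\q.(((\r.1) false) - (5 - 0))) (\s.(let t = ((\a.(\b.s)) 2) in (if false then 4 else 7)))) else (let c = (let d = (\e.((\f.9) 6)) in (2 == 4)) in (8 + (4 * (7 + 0)))))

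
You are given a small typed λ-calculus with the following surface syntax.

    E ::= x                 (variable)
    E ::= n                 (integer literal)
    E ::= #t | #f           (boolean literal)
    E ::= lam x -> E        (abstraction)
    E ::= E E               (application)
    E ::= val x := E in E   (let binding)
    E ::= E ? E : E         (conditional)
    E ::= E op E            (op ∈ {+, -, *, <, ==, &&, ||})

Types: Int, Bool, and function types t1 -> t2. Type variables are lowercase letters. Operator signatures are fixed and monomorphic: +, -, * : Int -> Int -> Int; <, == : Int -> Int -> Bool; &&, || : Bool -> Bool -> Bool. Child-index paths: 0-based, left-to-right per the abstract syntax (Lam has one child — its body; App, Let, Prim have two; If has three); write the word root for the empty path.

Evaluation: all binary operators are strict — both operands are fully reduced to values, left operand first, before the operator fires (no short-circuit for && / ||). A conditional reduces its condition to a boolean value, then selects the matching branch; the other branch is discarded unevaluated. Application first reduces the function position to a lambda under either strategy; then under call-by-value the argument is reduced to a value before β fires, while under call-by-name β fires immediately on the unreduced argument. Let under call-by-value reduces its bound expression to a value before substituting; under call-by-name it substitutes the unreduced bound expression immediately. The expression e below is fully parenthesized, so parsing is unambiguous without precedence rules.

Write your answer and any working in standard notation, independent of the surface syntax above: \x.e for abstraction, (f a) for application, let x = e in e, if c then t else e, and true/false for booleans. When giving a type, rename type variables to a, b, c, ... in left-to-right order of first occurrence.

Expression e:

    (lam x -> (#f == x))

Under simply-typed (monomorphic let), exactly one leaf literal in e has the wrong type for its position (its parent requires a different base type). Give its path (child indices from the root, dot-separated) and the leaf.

Trace:
  unify Bool ~ Int
  FAIL: mismatch Bool ~ Int

Answer: 0.0 : false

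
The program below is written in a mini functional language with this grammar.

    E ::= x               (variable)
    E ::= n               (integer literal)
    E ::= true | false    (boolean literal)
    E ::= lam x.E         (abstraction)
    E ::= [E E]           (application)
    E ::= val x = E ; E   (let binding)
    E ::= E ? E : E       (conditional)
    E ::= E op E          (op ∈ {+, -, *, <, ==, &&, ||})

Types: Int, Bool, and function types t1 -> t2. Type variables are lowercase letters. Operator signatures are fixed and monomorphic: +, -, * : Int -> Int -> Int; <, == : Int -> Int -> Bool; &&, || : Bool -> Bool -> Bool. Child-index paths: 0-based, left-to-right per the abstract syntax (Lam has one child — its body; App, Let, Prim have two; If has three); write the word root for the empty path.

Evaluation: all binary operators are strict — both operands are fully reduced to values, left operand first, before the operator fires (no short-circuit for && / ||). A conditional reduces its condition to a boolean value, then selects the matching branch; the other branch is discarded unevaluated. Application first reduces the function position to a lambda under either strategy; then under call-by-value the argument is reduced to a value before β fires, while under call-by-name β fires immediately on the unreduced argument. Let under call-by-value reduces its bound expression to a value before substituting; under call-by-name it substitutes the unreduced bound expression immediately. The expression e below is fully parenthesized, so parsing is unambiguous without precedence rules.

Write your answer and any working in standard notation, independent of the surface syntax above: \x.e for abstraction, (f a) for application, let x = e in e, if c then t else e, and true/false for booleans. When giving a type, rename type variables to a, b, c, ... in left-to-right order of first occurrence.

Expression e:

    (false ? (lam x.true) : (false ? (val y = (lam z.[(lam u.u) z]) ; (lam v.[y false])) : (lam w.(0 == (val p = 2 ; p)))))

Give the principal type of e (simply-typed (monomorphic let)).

Trace:
  unify Bool ~ Bool
\x._ : a -> Bool
  unify Bool ~ Bool
u : c
\u._ : c -> c
z : b
  unify c -> c ~ b -> d
  unify c ~ b
  unify b ~ d
_ _ : d
\z._ : d -> d
let y : d -> d
y : d -> d
  unify d -> d ~ Bool -> f
  unify d ~ Bool
  unify Bool ~ f
_ _ : Bool
\v._ : e -> Bool
  unify Int ~ Int
let p : Int
p : Int
  unify Int ~ Int
\w._ : g -> Bool
  unify e -> Bool ~ g -> Bool
  unify e ~ g
  unify Bool ~ Bool
  unify a -> Bool ~ g -> Bool
  unify a ~ g
  unify Bool ~ Bool

Answer: a -> Bool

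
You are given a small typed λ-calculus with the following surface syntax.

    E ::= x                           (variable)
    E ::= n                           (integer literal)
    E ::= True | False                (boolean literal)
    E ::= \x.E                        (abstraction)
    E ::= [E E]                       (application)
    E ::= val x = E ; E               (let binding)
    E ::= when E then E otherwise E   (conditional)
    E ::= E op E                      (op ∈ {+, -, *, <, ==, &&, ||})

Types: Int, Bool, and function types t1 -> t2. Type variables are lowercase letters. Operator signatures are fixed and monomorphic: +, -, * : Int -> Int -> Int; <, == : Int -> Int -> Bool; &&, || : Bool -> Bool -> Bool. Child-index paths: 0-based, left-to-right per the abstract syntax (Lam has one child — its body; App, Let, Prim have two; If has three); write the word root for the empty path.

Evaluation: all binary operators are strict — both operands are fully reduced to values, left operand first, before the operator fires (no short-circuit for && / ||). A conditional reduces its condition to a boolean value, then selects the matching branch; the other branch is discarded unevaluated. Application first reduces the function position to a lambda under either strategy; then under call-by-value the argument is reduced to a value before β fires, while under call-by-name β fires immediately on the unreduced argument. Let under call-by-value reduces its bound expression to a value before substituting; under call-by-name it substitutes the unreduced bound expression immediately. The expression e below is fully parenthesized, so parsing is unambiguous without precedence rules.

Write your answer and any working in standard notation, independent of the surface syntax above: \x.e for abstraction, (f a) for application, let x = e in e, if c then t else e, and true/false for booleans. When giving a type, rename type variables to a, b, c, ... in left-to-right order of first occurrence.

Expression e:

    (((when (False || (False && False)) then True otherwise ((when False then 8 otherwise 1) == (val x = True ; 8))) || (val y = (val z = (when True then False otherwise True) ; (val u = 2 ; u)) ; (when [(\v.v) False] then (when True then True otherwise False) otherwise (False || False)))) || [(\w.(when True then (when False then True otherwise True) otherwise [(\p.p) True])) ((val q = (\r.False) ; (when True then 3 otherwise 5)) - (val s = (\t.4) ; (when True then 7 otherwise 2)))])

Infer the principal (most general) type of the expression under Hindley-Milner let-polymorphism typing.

Answer: Bool

Trace:
  unify Bool ~ Bool
  unify Bool ~ Bool
  unify Bool ~ Bool
  unify Bool ~ Bool
  unify Bool ~ Bool
  unify Bool ~ Bool
  unify Int ~ Int
  unify Int ~ Int
let x : Bool
  unify Int ~ Int
  unify Bool ~ Bool
  unify Bool ~ Bool
  unify Bool ~ Bool
  unify Bool ~ Bool
let z : Bool
let u : Int
u : Int
let y : Int
v : a
\v._ : a -> a
  unify a -> a ~ Bool -> b
  unify a ~ Bool
  unify Bool ~ b
_ _ : Bool
  unify Bool ~ Bool
  unify Bool ~ Bool
  unify Bool ~ Bool
  unify Bool ~ Bool
  unify Bool ~ Bool
  unify Bool ~ Bool
  unify Bool ~ Bool
  unify Bool ~ Bool
  unify Bool ~ Bool
  unify Bool ~ Bool
  unify Bool ~ Bool
p : d
\p._ : d -> d
  unify d -> d ~ Bool -> e
  unify d ~ Bool
  unify Bool ~ e
_ _ : Bool
  unify Bool ~ Bool
\w._ : c -> Bool
\r._ : f -> Bool
let q : forall. f -> Bool
  unify Bool ~ Bool
  unify Int ~ Int
  unify Int ~ Int
\t._ : g -> Int
let s : forall. g -> Int
  unify Bool ~ Bool
  unify Int ~ Int
  unify Int ~ Int
  unify c -> Bool ~ Int -> h
  unify c ~ Int
  unify Bool ~ h
_ _ : Bool
  unify Bool ~ Bool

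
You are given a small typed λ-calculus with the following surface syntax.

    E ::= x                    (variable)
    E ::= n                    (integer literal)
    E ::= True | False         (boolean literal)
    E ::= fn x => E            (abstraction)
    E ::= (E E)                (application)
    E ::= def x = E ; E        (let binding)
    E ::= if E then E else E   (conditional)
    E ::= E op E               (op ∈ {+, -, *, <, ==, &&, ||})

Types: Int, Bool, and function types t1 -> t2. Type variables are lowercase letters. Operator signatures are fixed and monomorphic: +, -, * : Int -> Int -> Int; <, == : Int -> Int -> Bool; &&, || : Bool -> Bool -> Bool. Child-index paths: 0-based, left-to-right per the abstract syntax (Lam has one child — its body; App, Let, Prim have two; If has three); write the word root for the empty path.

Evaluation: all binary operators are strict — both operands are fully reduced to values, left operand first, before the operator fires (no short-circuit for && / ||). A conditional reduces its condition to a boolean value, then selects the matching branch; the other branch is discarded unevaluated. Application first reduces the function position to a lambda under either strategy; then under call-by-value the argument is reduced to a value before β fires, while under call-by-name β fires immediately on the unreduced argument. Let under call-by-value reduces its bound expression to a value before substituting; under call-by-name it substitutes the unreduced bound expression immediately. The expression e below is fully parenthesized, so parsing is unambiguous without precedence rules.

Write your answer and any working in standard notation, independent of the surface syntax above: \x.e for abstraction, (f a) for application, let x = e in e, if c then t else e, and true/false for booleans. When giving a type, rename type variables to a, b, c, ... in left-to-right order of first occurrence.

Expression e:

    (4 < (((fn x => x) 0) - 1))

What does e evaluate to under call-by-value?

Answer: false

Derivation:
step 0: (4 < (((\x.x) 0) - 1))
step 1: [beta@1.0] (4 < (0 - 1))
step 2: [delta@1] (4 < -1)
step 3: [delta@root] false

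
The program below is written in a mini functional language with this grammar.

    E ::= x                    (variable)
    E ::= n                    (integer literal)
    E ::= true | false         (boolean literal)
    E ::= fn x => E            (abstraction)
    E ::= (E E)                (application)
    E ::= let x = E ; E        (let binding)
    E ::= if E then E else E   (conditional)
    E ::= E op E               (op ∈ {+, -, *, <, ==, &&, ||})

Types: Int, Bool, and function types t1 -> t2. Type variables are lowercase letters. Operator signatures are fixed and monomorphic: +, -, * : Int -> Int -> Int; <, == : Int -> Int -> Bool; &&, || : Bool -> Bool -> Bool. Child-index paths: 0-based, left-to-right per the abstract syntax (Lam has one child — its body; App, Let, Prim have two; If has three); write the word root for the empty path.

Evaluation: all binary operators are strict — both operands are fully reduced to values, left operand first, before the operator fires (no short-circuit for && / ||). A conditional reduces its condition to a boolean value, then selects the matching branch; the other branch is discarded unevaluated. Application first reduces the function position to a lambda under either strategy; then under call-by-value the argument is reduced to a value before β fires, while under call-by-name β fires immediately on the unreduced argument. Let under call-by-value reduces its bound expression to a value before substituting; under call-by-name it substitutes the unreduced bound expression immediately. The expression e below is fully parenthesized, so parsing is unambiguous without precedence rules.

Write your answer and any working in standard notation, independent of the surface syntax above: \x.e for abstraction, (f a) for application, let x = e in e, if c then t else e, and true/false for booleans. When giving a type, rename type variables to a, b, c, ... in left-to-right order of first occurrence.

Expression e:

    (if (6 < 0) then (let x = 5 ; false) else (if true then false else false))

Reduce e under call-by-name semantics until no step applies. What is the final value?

Derivation:
step 0: (if (6 < 0) then (let x = 5 in false) else (if true then false else false))
step 1: [delta@0] (if false then (let x = 5 in false) else (if true then false else false))
step 2: [if@root] (if true then false else false)
step 3: [if@root] false

Answer: false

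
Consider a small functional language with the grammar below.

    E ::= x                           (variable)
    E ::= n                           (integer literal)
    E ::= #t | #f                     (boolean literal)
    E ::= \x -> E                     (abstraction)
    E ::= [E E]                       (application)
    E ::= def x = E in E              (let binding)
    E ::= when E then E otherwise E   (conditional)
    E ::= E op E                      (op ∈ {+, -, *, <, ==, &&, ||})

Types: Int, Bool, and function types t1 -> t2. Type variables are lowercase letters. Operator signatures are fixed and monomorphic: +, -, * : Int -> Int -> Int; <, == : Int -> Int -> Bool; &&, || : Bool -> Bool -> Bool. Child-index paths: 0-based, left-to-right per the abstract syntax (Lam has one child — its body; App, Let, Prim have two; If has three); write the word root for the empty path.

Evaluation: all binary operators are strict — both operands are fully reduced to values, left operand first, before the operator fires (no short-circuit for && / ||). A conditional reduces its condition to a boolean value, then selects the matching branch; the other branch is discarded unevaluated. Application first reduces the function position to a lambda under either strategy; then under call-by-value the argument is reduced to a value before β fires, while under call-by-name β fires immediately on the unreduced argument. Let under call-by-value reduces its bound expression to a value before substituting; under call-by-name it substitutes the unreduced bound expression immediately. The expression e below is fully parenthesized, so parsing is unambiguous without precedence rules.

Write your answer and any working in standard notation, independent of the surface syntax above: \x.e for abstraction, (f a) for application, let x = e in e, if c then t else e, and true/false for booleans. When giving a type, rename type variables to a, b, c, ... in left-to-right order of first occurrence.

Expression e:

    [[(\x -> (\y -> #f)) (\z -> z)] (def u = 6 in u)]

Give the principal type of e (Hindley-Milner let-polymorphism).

Trace:
\y._ : b -> Bool
\x._ : a -> b -> Bool
z : c
\z._ : c -> c
  unify a -> b -> Bool ~ (c -> c) -> d
  unify a ~ c -> c
  unify b -> Bool ~ d
_ _ : b -> Bool
let u : Int
u : Int
  unify b -> Bool ~ Int -> e
  unify b ~ Int
  unify Bool ~ e
_ _ : Bool

Answer: Bool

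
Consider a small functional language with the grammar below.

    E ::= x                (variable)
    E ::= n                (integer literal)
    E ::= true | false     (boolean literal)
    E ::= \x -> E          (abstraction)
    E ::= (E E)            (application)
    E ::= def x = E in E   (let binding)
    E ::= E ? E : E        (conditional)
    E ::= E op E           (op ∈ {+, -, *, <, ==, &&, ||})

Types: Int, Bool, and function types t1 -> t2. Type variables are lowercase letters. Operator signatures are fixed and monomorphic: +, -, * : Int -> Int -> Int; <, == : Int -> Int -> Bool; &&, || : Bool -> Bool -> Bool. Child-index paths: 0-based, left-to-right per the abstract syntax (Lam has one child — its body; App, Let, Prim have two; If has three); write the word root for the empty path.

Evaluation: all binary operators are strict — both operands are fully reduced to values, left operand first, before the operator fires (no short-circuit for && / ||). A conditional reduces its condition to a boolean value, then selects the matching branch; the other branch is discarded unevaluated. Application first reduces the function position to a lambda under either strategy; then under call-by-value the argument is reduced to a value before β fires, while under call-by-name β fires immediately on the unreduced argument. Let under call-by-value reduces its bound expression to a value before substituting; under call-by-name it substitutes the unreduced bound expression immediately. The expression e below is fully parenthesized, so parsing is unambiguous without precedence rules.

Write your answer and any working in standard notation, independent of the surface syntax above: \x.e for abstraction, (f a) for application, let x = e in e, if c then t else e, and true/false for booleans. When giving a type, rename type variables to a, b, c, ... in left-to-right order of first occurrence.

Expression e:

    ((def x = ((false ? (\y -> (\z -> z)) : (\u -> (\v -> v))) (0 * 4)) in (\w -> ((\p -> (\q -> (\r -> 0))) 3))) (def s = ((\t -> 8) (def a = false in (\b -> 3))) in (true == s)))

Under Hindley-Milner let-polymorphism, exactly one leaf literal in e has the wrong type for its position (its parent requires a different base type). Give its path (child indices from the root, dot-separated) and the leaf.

Answer: 1.1.0 : true

Trace:
  unify Bool ~ Bool
z : b
\z._ : b -> b
\y._ : a -> b -> b
v : d
\v._ : d -> d
\u._ : c -> d -> d
  unify a -> b -> b ~ c -> d -> d
  unify a ~ c
  unify b -> b ~ d -> d
  unify b ~ d
  unify d ~ d
  unify Int ~ Int
  unify Int ~ Int
  unify c -> d -> d ~ Int -> e
  unify c ~ Int
  unify d -> d ~ e
_ _ : d -> d
let x : forall. d -> d
\r._ : i -> Int
\q._ : h -> i -> Int
\p._ : g -> h -> i -> Int
  unify g -> h -> i -> Int ~ Int -> j
  unify g ~ Int
  unify h -> i -> Int ~ j
_ _ : h -> i -> Int
\w._ : f -> h -> i -> Int
\t._ : k -> Int
let a : Bool
\b._ : l -> Int
  unify k -> Int ~ (l -> Int) -> m
  unify k ~ l -> Int
  unify Int ~ m
_ _ : Int
let s : Int
  unify Bool ~ Int
  FAIL: mismatch Bool ~ Int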